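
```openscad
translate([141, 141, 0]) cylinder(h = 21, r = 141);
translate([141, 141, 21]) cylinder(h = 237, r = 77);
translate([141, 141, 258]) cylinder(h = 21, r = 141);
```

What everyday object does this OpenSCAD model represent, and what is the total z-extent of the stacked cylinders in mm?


A spool. The overall height is 279 mm.

Three coaxial cylinders, large–small–large — a spool. Two 21 mm flanges and a 237 mm core give 21 + 237 + 21 = 279 mm.


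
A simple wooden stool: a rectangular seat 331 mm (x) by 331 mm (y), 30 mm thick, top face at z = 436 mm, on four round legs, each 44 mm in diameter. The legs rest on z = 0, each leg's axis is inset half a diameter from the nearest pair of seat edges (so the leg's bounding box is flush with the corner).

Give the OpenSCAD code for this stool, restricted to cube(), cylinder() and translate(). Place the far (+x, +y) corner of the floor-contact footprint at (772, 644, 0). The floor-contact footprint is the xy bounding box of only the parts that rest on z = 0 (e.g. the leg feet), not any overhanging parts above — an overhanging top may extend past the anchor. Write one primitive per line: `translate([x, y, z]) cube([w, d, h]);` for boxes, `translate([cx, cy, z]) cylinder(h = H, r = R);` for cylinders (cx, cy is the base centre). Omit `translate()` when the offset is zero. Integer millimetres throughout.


// leg_h = 436 - 30 = 406
translate([441, 313, 406]) cube([331, 331, 30]);
translate([463, 335, 0]) cylinder(h = 406, r = 22);
translate([750, 335, 0]) cylinder(h = 406, r = 22);
translate([463, 622, 0]) cylinder(h = 406, r = 22);
translate([750, 622, 0]) cylinder(h = 406, r = 22);


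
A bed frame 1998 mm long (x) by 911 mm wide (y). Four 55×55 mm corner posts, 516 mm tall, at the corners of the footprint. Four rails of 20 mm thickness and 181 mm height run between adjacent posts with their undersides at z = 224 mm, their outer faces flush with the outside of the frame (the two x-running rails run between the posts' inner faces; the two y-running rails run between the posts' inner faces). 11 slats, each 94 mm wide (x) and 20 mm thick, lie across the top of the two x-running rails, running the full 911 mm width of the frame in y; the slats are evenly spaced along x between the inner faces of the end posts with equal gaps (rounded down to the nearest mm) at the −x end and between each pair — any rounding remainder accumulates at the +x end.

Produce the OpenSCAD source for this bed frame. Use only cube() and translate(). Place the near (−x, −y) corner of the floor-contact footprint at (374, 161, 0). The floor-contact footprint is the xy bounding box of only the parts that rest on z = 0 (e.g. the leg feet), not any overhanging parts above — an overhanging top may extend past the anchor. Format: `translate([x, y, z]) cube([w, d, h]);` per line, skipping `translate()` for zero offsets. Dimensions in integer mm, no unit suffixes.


translate([374, 161, 0]) cube([55, 55, 516]);
translate([374, 1017, 0]) cube([55, 55, 516]);
translate([2317, 161, 0]) cube([55, 55, 516]);
translate([2317, 1017, 0]) cube([55, 55, 516]);
translate([429, 161, 224]) cube([1888, 20, 181]);
translate([429, 1052, 224]) cube([1888, 20, 181]);
translate([374, 216, 224]) cube([20, 801, 181]);
translate([2352, 216, 224]) cube([20, 801, 181]);
translate([500, 161, 405]) cube([94, 911, 20]);
translate([665, 161, 405]) cube([94, 911, 20]);
translate([830, 161, 405]) cube([94, 911, 20]);
translate([995, 161, 405]) cube([94, 911, 20]);
translate([1160, 161, 405]) cube([94, 911, 20]);
translate([1325, 161, 405]) cube([94, 911, 20]);
translate([1490, 161, 405]) cube([94, 911, 20]);
translate([1655, 161, 405]) cube([94, 911, 20]);
translate([1820, 161, 405]) cube([94, 911, 20]);
translate([1985, 161, 405]) cube([94, 911, 20]);
translate([2150, 161, 405]) cube([94, 911, 20]);


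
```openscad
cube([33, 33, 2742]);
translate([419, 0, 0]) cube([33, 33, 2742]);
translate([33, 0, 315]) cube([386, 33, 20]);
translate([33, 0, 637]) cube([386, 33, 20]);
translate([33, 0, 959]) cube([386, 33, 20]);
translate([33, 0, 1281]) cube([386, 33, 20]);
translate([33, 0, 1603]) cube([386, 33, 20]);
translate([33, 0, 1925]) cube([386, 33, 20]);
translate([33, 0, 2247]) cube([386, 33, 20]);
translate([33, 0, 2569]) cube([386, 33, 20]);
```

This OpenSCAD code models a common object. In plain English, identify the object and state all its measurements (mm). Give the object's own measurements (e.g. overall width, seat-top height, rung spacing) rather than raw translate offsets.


A straight ladder. Two 33×33 mm vertical rails, 2742 mm tall, stand 452 mm apart (outside-to-outside) with their front faces coplanar on the −y side. 8 rungs, each 33 mm deep and 20 mm tall, span between the inner faces of the rails, front faces flush with the rails. The lowest rung's underside is at z = 315 mm and rungs are spaced 322 mm apart (underside to underside).


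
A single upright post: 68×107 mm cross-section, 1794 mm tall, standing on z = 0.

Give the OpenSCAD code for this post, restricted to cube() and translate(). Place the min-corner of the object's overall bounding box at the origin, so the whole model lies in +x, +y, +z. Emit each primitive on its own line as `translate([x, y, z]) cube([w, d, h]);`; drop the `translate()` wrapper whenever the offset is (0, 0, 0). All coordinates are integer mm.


cube([68, 107, 1794]);


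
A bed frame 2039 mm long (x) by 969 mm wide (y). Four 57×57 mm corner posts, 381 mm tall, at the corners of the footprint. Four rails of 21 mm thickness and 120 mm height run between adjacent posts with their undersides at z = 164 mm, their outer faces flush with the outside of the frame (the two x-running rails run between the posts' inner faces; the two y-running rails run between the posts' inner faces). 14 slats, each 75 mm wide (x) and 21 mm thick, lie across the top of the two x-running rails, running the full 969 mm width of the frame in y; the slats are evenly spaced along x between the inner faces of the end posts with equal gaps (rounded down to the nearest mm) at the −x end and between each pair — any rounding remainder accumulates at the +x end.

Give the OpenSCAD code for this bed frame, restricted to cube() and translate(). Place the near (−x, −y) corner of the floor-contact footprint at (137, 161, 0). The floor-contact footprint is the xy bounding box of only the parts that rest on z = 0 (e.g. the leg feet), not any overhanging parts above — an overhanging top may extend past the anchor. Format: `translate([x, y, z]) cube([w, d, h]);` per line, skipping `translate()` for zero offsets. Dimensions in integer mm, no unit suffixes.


translate([137, 161, 0]) cube([57, 57, 381]);
translate([137, 1073, 0]) cube([57, 57, 381]);
translate([2119, 161, 0]) cube([57, 57, 381]);
translate([2119, 1073, 0]) cube([57, 57, 381]);
translate([194, 161, 164]) cube([1925, 21, 120]);
translate([194, 1109, 164]) cube([1925, 21, 120]);
translate([137, 218, 164]) cube([21, 855, 120]);
translate([2155, 218, 164]) cube([21, 855, 120]);
translate([252, 161, 284]) cube([75, 969, 21]);
translate([385, 161, 284]) cube([75, 969, 21]);
translate([518, 161, 284]) cube([75, 969, 21]);
translate([651, 161, 284]) cube([75, 969, 21]);
translate([784, 161, 284]) cube([75, 969, 21]);
translate([917, 161, 284]) cube([75, 969, 21]);
translate([1050, 161, 284]) cube([75, 969, 21]);
translate([1183, 161, 284]) cube([75, 969, 21]);
translate([1316, 161, 284]) cube([75, 969, 21]);
translate([1449, 161, 284]) cube([75, 969, 21]);
translate([1582, 161, 284]) cube([75, 969, 21]);
translate([1715, 161, 284]) cube([75, 969, 21]);
translate([1848, 161, 284]) cube([75, 969, 21]);
translate([1981, 161, 284]) cube([75, 969, 21]);


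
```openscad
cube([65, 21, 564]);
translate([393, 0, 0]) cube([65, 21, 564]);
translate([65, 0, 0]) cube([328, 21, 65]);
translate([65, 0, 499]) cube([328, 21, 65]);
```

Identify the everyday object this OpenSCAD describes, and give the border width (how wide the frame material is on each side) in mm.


A picture frame. The border width is 65 mm.

Four thin pieces enclosing a rectangular opening — a picture frame. The two full-height stiles are 564 mm tall; the top rail sits at z = 499 and is 65 mm tall, so the border above the opening is 564 − 499 = 65 mm, matching the stile x-width.


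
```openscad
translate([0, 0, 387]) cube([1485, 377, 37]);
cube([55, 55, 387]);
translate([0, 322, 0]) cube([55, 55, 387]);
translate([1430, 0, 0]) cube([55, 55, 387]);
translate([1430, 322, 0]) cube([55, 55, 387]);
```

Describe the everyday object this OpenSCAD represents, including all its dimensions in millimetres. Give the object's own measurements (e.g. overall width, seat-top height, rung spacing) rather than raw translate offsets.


A bench: a 1485×377 mm seat slab, 37 mm thick, top at z = 424 mm, on four 55×55 mm square legs flush with the seat corners and standing on z = 0.


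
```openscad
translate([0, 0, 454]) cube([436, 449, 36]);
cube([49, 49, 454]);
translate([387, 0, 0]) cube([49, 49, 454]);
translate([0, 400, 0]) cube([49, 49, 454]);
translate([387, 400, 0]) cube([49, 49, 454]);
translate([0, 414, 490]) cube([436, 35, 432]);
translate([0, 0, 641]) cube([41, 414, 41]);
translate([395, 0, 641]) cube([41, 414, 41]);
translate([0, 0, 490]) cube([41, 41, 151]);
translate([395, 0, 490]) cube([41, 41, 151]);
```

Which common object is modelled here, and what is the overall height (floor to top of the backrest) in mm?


A chair. The overall height is 922 mm.

A slab on four corner posts with a tall panel at the back — a chair. The seat slab sits at z = 454 with thickness 36, and the 432 mm backrest starts at the seat top, so the overall height is 454 + 36 + 432 = 922 mm.


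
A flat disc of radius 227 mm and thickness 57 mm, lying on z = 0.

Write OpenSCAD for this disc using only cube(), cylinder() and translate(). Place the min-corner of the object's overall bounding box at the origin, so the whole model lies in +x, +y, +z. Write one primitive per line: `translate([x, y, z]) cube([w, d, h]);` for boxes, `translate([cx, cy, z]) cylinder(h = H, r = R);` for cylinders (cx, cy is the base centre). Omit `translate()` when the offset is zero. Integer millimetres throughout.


translate([227, 227, 0]) cylinder(h = 57, r = 227);


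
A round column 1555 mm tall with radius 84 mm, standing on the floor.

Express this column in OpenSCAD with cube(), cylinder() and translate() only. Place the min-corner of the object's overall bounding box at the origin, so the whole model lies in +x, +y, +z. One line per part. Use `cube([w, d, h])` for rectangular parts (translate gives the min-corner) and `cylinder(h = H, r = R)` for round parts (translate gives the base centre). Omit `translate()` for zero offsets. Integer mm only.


translate([84, 84, 0]) cylinder(h = 1555, r = 84);


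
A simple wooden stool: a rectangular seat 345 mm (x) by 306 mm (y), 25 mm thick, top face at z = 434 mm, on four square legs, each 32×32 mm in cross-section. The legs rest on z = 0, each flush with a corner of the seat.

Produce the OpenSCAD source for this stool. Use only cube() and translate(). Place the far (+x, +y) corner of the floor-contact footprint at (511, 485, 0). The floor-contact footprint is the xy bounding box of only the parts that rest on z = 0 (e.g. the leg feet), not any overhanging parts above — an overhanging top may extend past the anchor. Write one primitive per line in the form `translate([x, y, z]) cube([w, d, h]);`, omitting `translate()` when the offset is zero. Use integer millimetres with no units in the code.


translate([166, 179, 409]) cube([345, 306, 25]);
translate([166, 179, 0]) cube([32, 32, 409]);
translate([479, 179, 0]) cube([32, 32, 409]);
translate([166, 453, 0]) cube([32, 32, 409]);
translate([479, 453, 0]) cube([32, 32, 409]);


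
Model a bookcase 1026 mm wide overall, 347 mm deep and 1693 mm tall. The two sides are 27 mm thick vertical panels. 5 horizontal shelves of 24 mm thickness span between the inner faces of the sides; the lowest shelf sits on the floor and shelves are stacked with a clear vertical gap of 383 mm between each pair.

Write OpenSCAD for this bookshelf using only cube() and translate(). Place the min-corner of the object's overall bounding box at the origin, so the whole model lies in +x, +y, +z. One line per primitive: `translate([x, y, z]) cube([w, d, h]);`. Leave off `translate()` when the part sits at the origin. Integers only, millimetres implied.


cube([27, 347, 1693]);
translate([999, 0, 0]) cube([27, 347, 1693]);
translate([27, 0, 0]) cube([972, 347, 24]);
translate([27, 0, 407]) cube([972, 347, 24]);
translate([27, 0, 814]) cube([972, 347, 24]);
translate([27, 0, 1221]) cube([972, 347, 24]);
translate([27, 0, 1628]) cube([972, 347, 24]);


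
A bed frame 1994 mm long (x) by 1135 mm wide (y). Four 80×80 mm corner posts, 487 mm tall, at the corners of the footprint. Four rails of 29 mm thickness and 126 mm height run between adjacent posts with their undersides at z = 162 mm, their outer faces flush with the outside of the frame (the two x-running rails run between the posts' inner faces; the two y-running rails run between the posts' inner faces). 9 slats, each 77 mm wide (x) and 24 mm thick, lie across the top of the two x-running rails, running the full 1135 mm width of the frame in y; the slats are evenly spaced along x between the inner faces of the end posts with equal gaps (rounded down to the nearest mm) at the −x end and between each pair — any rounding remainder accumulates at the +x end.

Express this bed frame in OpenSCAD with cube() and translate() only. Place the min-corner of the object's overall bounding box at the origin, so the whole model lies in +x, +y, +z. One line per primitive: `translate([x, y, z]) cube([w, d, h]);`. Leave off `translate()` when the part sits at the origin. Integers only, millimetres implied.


cube([80, 80, 487]);
translate([0, 1055, 0]) cube([80, 80, 487]);
translate([1914, 0, 0]) cube([80, 80, 487]);
translate([1914, 1055, 0]) cube([80, 80, 487]);
translate([80, 0, 162]) cube([1834, 29, 126]);
translate([80, 1106, 162]) cube([1834, 29, 126]);
translate([0, 80, 162]) cube([29, 975, 126]);
translate([1965, 80, 162]) cube([29, 975, 126]);
translate([194, 0, 288]) cube([77, 1135, 24]);
translate([385, 0, 288]) cube([77, 1135, 24]);
translate([576, 0, 288]) cube([77, 1135, 24]);
translate([767, 0, 288]) cube([77, 1135, 24]);
translate([958, 0, 288]) cube([77, 1135, 24]);
translate([1149, 0, 288]) cube([77, 1135, 24]);
translate([1340, 0, 288]) cube([77, 1135, 24]);
translate([1531, 0, 288]) cube([77, 1135, 24]);
translate([1722, 0, 288]) cube([77, 1135, 24]);


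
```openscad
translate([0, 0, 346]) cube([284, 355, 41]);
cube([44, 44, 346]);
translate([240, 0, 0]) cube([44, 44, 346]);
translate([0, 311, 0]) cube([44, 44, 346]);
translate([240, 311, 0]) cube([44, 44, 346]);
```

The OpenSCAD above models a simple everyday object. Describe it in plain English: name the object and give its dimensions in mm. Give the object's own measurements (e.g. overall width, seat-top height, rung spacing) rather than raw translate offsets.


A simple wooden stool: a rectangular seat 284 mm (x) by 355 mm (y), 41 mm thick, top face at z = 387 mm, on four square legs, each 44×44 mm in cross-section. The legs rest on z = 0, each flush with a corner of the seat.


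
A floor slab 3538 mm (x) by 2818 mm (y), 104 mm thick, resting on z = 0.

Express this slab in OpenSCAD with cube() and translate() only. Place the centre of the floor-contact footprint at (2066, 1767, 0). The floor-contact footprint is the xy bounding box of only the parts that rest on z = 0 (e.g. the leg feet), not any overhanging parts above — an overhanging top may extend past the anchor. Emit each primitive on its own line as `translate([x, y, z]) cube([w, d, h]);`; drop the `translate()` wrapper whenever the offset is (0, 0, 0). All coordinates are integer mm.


translate([297, 358, 0]) cube([3538, 2818, 104]);


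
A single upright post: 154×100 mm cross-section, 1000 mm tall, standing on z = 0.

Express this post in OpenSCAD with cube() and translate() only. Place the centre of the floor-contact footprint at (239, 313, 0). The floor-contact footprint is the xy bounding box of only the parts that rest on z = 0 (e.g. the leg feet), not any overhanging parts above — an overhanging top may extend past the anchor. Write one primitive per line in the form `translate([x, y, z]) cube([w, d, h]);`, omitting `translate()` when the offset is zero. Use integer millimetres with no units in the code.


translate([162, 263, 0]) cube([154, 100, 1000]);


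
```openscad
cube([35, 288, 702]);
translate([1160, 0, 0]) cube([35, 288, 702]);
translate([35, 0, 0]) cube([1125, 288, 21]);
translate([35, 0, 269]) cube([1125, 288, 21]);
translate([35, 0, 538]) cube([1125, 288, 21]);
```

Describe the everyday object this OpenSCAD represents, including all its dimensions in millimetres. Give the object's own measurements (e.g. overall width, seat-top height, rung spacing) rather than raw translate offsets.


An open bookshelf. Two side panels, each 35 mm thick, 288 mm deep and 702 mm tall, stand 1195 mm apart (outside-to-outside). Between them sit 3 shelves, each 21 mm thick and 288 mm deep, spanning the full gap between the sides. The bottom shelf rests on the floor (its underside at z = 0) and the clear gap between one shelf's top and the next shelf's underside is 248 mm.


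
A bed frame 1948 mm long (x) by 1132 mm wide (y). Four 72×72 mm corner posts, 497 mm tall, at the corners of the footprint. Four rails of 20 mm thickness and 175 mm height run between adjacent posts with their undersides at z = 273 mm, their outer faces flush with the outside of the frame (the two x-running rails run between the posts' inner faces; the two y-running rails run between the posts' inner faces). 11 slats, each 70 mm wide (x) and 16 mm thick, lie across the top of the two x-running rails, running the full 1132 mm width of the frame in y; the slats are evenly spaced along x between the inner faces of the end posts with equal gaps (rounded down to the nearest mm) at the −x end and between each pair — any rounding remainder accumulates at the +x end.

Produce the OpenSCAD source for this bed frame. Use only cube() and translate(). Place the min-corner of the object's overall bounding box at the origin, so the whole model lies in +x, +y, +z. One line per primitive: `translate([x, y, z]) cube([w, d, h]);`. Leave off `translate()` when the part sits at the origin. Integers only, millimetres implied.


// slat z = rail_z + rail_h = 273 + 175 = 448
// slat gap = ⌊(1804 − 11·70) / 12⌋ = 86
cube([72, 72, 497]);
translate([0, 1060, 0]) cube([72, 72, 497]);
translate([1876, 0, 0]) cube([72, 72, 497]);
translate([1876, 1060, 0]) cube([72, 72, 497]);
translate([72, 0, 273]) cube([1804, 20, 175]);
translate([72, 1112, 273]) cube([1804, 20, 175]);
translate([0, 72, 273]) cube([20, 988, 175]);
translate([1928, 72, 273]) cube([20, 988, 175]);
translate([158, 0, 448]) cube([70, 1132, 16]);
translate([314, 0, 448]) cube([70, 1132, 16]);
translate([470, 0, 448]) cube([70, 1132, 16]);
translate([626, 0, 448]) cube([70, 1132, 16]);
translate([782, 0, 448]) cube([70, 1132, 16]);
translate([938, 0, 448]) cube([70, 1132, 16]);
translate([1094, 0, 448]) cube([70, 1132, 16]);
translate([1250, 0, 448]) cube([70, 1132, 16]);
translate([1406, 0, 448]) cube([70, 1132, 16]);
translate([1562, 0, 448]) cube([70, 1132, 16]);
translate([1718, 0, 448]) cube([70, 1132, 16]);


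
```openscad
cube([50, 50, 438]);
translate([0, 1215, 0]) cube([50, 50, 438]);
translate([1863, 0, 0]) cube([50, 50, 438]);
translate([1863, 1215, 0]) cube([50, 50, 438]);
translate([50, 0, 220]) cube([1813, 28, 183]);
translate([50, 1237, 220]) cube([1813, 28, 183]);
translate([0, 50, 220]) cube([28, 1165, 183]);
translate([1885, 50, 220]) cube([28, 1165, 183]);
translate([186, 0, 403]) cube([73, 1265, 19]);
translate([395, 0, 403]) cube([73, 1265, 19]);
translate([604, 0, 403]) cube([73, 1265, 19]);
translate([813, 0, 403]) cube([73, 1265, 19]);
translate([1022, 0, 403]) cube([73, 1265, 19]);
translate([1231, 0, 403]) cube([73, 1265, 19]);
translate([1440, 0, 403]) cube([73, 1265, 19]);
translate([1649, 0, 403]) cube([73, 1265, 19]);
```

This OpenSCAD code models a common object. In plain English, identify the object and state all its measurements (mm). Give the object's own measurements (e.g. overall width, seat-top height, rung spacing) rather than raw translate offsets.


A bed frame 1913 mm long (x) by 1265 mm wide (y). Four 50×50 mm corner posts, 438 mm tall, at the corners of the footprint. Four rails of 28 mm thickness and 183 mm height run between adjacent posts with their undersides at z = 220 mm, their outer faces flush with the outside of the frame (the two x-running rails run between the posts' inner faces; the two y-running rails run between the posts' inner faces). 8 slats, each 73 mm wide (x) and 19 mm thick, lie across the top of the two x-running rails, running the full 1265 mm width of the frame in y; along x they sit between the end posts with a 136 mm gap after the −x posts and between neighbouring slats, leaving 141 mm before the +x posts.


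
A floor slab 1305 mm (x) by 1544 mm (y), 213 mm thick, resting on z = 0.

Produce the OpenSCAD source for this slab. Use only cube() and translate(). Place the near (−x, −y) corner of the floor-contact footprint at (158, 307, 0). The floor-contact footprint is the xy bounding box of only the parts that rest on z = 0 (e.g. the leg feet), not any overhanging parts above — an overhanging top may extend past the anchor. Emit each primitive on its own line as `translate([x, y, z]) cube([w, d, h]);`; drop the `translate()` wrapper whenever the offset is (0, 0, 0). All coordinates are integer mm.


translate([158, 307, 0]) cube([1305, 1544, 213]);


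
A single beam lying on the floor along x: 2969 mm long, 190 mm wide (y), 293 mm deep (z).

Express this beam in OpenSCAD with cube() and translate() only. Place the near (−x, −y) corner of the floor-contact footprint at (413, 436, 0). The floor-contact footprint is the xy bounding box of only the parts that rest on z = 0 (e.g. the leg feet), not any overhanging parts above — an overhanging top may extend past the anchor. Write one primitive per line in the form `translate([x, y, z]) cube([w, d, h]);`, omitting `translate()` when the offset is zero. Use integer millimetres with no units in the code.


translate([413, 436, 0]) cube([2969, 190, 293]);


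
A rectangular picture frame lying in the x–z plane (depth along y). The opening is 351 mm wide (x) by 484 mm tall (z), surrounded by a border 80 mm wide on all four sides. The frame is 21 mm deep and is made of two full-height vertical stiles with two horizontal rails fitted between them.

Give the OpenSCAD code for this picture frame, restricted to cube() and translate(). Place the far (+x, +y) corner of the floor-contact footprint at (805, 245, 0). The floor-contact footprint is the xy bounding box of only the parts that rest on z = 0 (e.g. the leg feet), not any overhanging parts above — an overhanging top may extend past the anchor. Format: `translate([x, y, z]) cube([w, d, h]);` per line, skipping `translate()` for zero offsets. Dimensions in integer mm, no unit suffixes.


translate([294, 224, 0]) cube([80, 21, 644]);
translate([725, 224, 0]) cube([80, 21, 644]);
translate([374, 224, 0]) cube([351, 21, 80]);
translate([374, 224, 564]) cube([351, 21, 80]);


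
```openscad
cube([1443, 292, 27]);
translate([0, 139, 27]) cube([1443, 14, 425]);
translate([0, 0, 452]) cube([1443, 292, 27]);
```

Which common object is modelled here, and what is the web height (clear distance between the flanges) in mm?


An I-beam. The web height is 425 mm.

Two wide flanges with a thin centred web — an I-beam. Overall 479 mm minus two 27 mm flanges gives a web of 479 − 2·27 = 425 mm.


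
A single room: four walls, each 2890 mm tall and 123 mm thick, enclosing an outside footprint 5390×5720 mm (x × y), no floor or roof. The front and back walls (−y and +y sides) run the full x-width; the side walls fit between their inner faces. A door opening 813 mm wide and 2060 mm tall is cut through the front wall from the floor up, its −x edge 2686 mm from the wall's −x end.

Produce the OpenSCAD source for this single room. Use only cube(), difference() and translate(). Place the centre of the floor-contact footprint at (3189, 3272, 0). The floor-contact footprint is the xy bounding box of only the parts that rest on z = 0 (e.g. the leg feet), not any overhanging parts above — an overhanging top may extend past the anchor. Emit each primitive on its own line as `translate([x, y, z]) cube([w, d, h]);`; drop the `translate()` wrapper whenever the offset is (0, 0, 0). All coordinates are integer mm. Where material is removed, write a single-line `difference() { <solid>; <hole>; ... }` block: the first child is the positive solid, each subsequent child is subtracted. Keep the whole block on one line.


difference() { translate([494, 412, 0]) cube([5390, 123, 2890]); translate([3180, 412, 0]) cube([813, 123, 2060]); }
translate([494, 6009, 0]) cube([5390, 123, 2890]);
translate([494, 535, 0]) cube([123, 5474, 2890]);
translate([5761, 535, 0]) cube([123, 5474, 2890]);


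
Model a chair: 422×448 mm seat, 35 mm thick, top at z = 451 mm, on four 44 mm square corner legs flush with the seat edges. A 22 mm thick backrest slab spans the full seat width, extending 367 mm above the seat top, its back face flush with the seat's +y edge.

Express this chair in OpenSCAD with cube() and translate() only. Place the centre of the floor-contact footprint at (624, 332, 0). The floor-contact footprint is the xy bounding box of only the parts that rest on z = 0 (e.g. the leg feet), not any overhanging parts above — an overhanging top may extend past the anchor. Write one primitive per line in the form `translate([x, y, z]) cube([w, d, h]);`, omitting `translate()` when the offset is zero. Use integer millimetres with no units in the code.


translate([413, 108, 416]) cube([422, 448, 35]);
translate([413, 108, 0]) cube([44, 44, 416]);
translate([791, 108, 0]) cube([44, 44, 416]);
translate([413, 512, 0]) cube([44, 44, 416]);
translate([791, 512, 0]) cube([44, 44, 416]);
translate([413, 534, 451]) cube([422, 22, 367]);


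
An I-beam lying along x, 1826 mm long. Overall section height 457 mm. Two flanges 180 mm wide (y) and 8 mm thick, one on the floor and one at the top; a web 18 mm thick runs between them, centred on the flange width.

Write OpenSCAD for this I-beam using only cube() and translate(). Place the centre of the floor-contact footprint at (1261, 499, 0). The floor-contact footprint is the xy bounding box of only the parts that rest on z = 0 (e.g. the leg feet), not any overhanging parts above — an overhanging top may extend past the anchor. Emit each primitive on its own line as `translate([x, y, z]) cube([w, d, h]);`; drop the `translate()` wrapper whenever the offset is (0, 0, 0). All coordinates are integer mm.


translate([348, 409, 0]) cube([1826, 180, 8]);
translate([348, 490, 8]) cube([1826, 18, 441]);
translate([348, 409, 449]) cube([1826, 180, 8]);


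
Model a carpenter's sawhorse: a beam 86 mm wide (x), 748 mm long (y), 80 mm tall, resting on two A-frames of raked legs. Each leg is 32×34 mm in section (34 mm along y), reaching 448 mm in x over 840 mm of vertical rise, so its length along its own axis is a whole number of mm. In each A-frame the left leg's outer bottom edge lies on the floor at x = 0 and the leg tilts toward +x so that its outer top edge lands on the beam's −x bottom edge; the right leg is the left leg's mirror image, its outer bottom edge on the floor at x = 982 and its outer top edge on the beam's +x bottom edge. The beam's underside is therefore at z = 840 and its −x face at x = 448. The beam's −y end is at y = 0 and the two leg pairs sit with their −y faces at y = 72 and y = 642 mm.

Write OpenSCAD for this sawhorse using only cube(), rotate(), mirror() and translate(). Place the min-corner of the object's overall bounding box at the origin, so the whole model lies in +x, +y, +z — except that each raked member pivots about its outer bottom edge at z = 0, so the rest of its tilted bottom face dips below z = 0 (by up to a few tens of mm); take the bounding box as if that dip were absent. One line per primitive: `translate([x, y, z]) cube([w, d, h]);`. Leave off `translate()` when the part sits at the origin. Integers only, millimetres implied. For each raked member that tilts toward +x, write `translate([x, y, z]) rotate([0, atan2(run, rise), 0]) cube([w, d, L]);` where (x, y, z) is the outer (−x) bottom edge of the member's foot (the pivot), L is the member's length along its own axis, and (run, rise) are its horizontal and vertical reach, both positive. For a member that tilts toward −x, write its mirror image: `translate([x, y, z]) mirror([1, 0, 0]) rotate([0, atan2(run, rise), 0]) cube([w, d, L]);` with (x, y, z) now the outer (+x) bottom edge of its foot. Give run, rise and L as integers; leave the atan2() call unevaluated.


translate([448, 0, 840]) cube([86, 748, 80]);
translate([0, 72, 0]) rotate([0, atan2(448, 840), 0]) cube([32, 34, 952]);
translate([982, 72, 0]) mirror([1, 0, 0]) rotate([0, atan2(448, 840), 0]) cube([32, 34, 952]);
translate([0, 642, 0]) rotate([0, atan2(448, 840), 0]) cube([32, 34, 952]);
translate([982, 642, 0]) mirror([1, 0, 0]) rotate([0, atan2(448, 840), 0]) cube([32, 34, 952]);


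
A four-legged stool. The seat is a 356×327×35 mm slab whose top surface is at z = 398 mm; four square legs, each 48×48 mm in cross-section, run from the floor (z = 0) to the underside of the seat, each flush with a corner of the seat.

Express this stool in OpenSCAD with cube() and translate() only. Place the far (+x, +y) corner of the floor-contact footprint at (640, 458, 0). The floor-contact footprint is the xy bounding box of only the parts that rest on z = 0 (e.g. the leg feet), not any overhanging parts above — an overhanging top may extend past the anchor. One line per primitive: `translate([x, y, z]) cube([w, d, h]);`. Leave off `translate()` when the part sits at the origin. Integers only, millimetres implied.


translate([284, 131, 363]) cube([356, 327, 35]);
translate([284, 131, 0]) cube([48, 48, 363]);
translate([592, 131, 0]) cube([48, 48, 363]);
translate([284, 410, 0]) cube([48, 48, 363]);
translate([592, 410, 0]) cube([48, 48, 363]);


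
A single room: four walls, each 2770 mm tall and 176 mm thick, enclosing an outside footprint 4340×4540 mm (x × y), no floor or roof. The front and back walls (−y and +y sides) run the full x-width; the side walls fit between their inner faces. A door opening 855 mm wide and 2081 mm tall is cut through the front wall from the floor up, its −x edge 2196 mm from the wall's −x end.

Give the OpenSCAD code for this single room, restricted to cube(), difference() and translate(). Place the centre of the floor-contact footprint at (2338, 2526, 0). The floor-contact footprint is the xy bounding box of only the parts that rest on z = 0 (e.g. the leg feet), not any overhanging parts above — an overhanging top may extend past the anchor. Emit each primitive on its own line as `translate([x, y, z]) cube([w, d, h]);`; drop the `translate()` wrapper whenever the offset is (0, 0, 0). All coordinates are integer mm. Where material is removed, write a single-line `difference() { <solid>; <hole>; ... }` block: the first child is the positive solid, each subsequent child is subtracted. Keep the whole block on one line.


difference() { translate([168, 256, 0]) cube([4340, 176, 2770]); translate([2364, 256, 0]) cube([855, 176, 2081]); }
translate([168, 4620, 0]) cube([4340, 176, 2770]);
translate([168, 432, 0]) cube([176, 4188, 2770]);
translate([4332, 432, 0]) cube([176, 4188, 2770]);


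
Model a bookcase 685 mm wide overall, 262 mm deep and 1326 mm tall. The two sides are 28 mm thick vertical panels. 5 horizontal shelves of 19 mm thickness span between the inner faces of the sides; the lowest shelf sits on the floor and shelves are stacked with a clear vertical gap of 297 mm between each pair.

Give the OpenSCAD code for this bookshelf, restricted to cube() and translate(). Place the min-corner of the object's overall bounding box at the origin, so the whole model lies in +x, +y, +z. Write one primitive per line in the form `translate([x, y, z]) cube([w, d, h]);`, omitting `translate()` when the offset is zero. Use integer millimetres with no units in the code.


cube([28, 262, 1326]);
translate([657, 0, 0]) cube([28, 262, 1326]);
translate([28, 0, 0]) cube([629, 262, 19]);
translate([28, 0, 316]) cube([629, 262, 19]);
translate([28, 0, 632]) cube([629, 262, 19]);
translate([28, 0, 948]) cube([629, 262, 19]);
translate([28, 0, 1264]) cube([629, 262, 19]);


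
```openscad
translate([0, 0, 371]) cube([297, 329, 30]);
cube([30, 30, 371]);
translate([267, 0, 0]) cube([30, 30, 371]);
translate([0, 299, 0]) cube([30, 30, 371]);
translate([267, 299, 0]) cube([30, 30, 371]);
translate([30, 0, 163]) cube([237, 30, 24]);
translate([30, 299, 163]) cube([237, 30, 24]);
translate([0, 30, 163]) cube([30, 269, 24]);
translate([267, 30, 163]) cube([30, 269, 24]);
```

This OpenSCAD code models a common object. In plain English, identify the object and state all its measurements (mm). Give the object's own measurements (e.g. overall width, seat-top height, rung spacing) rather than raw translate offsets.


A four-legged stool. The seat is a 297×329×30 mm slab whose top surface is at z = 401 mm; four square legs, each 30×30 mm in cross-section, run from the floor (z = 0) to the underside of the seat, each flush with a corner of the seat. Four stretchers, 30 mm wide and 24 mm tall, connect adjacent legs with their undersides at z = 163 mm, each running between the inner faces of the legs it joins and aligned with the legs' outer faces on the other axis.


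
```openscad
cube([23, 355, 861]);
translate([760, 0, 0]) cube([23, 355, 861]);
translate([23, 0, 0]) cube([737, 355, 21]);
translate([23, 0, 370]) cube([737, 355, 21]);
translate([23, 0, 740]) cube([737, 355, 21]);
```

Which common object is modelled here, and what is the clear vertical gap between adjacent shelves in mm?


A bookshelf. The clear shelf gap is 349 mm.

Two tall side panels with 3 horizontal boards between them — a bookshelf. The first two shelf undersides are at z = 0 and z = 370; with shelf thickness 21, the clear gap is 370 − 0 − 21 = 349 mm.


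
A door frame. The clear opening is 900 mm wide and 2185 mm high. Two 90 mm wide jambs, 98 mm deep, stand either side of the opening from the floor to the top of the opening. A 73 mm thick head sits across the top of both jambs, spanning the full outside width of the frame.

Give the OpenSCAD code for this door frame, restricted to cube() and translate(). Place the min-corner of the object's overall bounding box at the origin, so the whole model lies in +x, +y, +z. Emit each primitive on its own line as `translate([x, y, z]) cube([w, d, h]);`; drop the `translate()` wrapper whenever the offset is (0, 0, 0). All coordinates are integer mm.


cube([90, 98, 2185]);
translate([990, 0, 0]) cube([90, 98, 2185]);
translate([0, 0, 2185]) cube([1080, 98, 73]);


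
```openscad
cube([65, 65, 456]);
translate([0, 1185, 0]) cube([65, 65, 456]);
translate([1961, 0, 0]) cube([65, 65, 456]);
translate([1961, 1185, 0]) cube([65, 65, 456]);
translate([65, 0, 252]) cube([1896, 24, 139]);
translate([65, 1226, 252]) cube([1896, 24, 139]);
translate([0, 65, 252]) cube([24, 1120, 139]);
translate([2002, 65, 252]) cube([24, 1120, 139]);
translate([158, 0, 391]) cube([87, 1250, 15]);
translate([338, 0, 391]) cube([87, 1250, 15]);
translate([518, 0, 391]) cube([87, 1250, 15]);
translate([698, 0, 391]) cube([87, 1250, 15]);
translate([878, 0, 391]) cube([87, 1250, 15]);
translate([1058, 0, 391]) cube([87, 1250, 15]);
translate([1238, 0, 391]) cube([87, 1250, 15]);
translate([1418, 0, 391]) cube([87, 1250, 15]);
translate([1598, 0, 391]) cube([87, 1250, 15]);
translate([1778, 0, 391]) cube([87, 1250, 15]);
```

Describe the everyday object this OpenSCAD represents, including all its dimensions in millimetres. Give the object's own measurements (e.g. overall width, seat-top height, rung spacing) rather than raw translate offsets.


A bed frame 2026 mm long (x) by 1250 mm wide (y). Four 65×65 mm corner posts, 456 mm tall, at the corners of the footprint. Four rails of 24 mm thickness and 139 mm height run between adjacent posts with their undersides at z = 252 mm, their outer faces flush with the outside of the frame (the two x-running rails run between the posts' inner faces; the two y-running rails run between the posts' inner faces). 10 slats, each 87 mm wide (x) and 15 mm thick, lie across the top of the two x-running rails, running the full 1250 mm width of the frame in y; along x they sit between the end posts with a 93 mm gap after the −x posts and between neighbouring slats, leaving 96 mm before the +x posts.


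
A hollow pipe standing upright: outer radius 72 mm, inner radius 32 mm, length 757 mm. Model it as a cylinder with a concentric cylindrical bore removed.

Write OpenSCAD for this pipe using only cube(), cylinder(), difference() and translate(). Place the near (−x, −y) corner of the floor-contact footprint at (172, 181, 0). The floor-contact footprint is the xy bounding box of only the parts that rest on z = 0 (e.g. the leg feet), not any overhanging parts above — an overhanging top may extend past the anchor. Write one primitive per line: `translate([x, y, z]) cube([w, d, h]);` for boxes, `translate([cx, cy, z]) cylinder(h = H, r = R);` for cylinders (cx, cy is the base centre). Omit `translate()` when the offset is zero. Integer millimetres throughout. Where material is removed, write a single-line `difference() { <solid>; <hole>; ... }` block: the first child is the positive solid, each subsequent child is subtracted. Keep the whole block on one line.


difference() { translate([244, 253, 0]) cylinder(h = 757, r = 72); translate([244, 253, 0]) cylinder(h = 757, r = 32); }


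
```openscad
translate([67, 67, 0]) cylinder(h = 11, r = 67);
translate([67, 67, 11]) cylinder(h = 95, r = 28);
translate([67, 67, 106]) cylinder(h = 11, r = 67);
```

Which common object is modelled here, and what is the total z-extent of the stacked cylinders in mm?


A spool. The overall height is 117 mm.

Three coaxial cylinders, large–small–large — a spool. Two 11 mm flanges and a 95 mm core give 11 + 95 + 11 = 117 mm.


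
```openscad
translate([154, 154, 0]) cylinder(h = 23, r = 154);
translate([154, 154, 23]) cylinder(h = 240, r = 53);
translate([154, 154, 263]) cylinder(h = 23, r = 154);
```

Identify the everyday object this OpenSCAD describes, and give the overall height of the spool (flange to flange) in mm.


A spool. The overall height is 286 mm.

Three coaxial cylinders, large–small–large — a spool. Two 23 mm flanges and a 240 mm core give 23 + 240 + 23 = 286 mm.


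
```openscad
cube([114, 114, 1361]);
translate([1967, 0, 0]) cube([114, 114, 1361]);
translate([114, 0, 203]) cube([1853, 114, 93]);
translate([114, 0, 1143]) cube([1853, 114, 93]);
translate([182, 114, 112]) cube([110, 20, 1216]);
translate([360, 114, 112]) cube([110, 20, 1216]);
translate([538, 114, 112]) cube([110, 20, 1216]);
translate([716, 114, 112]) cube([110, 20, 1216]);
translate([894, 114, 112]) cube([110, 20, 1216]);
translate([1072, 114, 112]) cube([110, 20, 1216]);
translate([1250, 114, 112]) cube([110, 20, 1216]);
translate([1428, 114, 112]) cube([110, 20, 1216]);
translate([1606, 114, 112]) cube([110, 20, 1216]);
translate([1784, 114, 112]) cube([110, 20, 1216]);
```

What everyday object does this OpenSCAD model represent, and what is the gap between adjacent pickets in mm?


A fence section. The picket gap is 68 mm.

Two posts, two rails, 10 pickets — a fence section. Span 1853 mm holds 10 pickets of 110 mm with 11 equal gaps: ⌊(1853 − 10·110) / 11⌋ = 68 mm.


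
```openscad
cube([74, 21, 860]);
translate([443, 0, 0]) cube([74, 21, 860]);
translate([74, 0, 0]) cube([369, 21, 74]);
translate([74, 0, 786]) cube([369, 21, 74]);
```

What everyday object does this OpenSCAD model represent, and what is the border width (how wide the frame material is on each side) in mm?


A picture frame. The border width is 74 mm.

Four thin pieces enclosing a rectangular opening — a picture frame. The two full-height stiles are 860 mm tall; the top rail sits at z = 786 and is 74 mm tall, so the border above the opening is 860 − 786 = 74 mm, matching the stile x-width.
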